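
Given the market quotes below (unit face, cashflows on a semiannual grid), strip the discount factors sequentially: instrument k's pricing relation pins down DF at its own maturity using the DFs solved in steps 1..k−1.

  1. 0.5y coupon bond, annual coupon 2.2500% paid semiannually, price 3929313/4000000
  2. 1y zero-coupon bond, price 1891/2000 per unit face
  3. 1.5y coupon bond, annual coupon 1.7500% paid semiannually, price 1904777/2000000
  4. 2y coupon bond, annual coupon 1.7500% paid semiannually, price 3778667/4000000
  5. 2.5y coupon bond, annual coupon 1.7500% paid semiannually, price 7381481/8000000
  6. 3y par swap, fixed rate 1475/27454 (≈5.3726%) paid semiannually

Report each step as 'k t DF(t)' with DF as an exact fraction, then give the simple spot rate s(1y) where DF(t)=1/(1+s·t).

1 1/2 4857/5000
2 1 1891/2000
3 3/2 371/400
4 2 4559/5000
5 5/2 8821/10000
6 3 341/400
s(1y) = (1/(1891/2000) − 1)/(1) = 109/1891 ≈ 5.7641%

step 1 [0.5y] bond c/2=9/800: DF=(3929313/4000000 − 9/800·(0))/(1+9/800) = 4857/5000 ≈ 0.971400
step 2 [1y] zero: DF = P = 1891/2000 ≈ 0.945500
step 3 [1.5y] bond c/2=7/800: DF=(1904777/2000000 − 7/800·(0.971400+0.945500))/(1+7/800) = 371/400 ≈ 0.927500
step 4 [2y] bond c/2=7/800: DF=(3778667/4000000 − 7/800·(0.971400+0.945500+0.927500))/(1+7/800) = 4559/5000 ≈ 0.911800
step 5 [2.5y] bond c/2=7/800: DF=(7381481/8000000 − 7/800·(0.971400+0.945500+0.927500+0.911800))/(1+7/800) = 8821/10000 ≈ 0.882100
step 6 [3y] swap r/2=1475/54908: DF=(1 − 1475/54908·(0.971400+0.945500+0.927500+0.911800+0.882100))/(1+1475/54908) = 341/400 ≈ 0.852500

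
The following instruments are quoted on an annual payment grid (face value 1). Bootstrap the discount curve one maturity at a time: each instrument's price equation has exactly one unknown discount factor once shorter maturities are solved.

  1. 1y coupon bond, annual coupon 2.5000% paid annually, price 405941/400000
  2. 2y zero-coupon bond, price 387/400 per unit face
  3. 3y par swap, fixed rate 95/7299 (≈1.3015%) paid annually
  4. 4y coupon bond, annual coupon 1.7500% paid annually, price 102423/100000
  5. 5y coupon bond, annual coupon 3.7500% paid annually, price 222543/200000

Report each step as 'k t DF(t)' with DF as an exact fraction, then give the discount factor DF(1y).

1 1 9901/10000
2 2 387/400
3 3 481/500
4 4 2391/2500
5 5 2331/2500
DF(1y) = 9901/10000 ≈ 0.990100

step 1 [1y] bond c/1=1/40: DF=(405941/400000 − 1/40·(0))/(1+1/40) = 9901/10000 ≈ 0.990100
step 2 [2y] zero: DF = P = 387/400 ≈ 0.967500
step 3 [3y] swap r/1=95/7299: DF=(1 − 95/7299·(0.990100+0.967500))/(1+95/7299) = 481/500 ≈ 0.962000
step 4 [4y] bond c/1=7/400: DF=(102423/100000 − 7/400·(0.990100+0.967500+0.962000))/(1+7/400) = 2391/2500 ≈ 0.956400
step 5 [5y] bond c/1=3/80: DF=(222543/200000 − 3/80·(0.990100+0.967500+0.962000+0.956400))/(1+3/80) = 2331/2500 ≈ 0.932400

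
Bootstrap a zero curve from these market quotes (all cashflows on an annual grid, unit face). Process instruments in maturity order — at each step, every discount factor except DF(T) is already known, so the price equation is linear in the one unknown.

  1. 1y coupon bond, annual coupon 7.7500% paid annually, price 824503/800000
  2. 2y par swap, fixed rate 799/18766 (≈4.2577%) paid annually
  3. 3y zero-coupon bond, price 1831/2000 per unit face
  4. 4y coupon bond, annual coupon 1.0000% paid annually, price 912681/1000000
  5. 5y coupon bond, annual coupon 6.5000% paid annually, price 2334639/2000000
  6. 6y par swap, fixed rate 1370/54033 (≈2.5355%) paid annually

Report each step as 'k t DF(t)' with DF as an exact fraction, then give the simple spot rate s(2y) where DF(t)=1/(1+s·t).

1 1 1913/2000
2 2 9201/10000
3 3 1831/2000
4 4 219/250
5 5 4361/5000
6 6 863/1000
s(2y) = (1/(9201/10000) − 1)/(2) = 799/18402 ≈ 4.3419%

step 1 [1y] bond c/1=31/400: DF=(824503/800000 − 31/400·(0))/(1+31/400) = 1913/2000 ≈ 0.956500
step 2 [2y] swap r/1=799/18766: DF=(1 − 799/18766·(0.956500))/(1+799/18766) = 9201/10000 ≈ 0.920100
step 3 [3y] zero: DF = P = 1831/2000 ≈ 0.915500
step 4 [4y] bond c/1=1/100: DF=(912681/1000000 − 1/100·(0.956500+0.920100+0.915500))/(1+1/100) = 219/250 ≈ 0.876000
step 5 [5y] bond c/1=13/200: DF=(2334639/2000000 − 13/200·(0.956500+0.920100+0.915500+0.876000))/(1+13/200) = 4361/5000 ≈ 0.872200
step 6 [6y] swap r/1=1370/54033: DF=(1 − 1370/54033·(0.956500+0.920100+0.915500+0.876000+0.872200))/(1+1370/54033) = 863/1000 ≈ 0.863000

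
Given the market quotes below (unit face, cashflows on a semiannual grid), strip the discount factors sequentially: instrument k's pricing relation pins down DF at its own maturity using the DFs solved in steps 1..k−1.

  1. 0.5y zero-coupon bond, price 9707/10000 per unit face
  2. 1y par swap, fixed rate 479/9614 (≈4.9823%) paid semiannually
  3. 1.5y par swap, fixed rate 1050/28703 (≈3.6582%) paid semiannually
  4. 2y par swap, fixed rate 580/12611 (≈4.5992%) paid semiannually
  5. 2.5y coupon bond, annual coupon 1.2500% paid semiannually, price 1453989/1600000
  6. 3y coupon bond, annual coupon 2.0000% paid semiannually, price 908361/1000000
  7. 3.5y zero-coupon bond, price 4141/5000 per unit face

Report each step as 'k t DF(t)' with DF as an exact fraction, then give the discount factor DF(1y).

step 1 [0.5y] zero: DF = P = 9707/10000 ≈ 0.970700
step 2 [1y] swap r/2=479/19228: DF=(1 − 479/19228·(0.970700))/(1+479/19228) = 9521/10000 ≈ 0.952100
step 3 [1.5y] swap r/2=525/28703: DF=(1 − 525/28703·(0.970700+0.952100))/(1+525/28703) = 379/400 ≈ 0.947500
step 4 [2y] swap r/2=290/12611: DF=(1 − 290/12611·(0.970700+0.952100+0.947500))/(1+290/12611) = 913/1000 ≈ 0.913000
step 5 [2.5y] bond c/2=1/160: DF=(1453989/1600000 − 1/160·(0.970700+0.952100+0.947500+0.913000))/(1+1/160) = 2199/2500 ≈ 0.879600
step 6 [3y] bond c/2=1/100: DF=(908361/1000000 − 1/100·(0.970700+0.952100+0.947500+0.913000+0.879600))/(1+1/100) = 2133/2500 ≈ 0.853200
step 7 [3.5y] zero: DF = P = 4141/5000 ≈ 0.828200

1 1/2 9707/10000
2 1 9521/10000
3 3/2 379/400
4 2 913/1000
5 5/2 2199/2500
6 3 2133/2500
7 7/2 4141/5000
DF(1y) = 9521/10000 ≈ 0.952100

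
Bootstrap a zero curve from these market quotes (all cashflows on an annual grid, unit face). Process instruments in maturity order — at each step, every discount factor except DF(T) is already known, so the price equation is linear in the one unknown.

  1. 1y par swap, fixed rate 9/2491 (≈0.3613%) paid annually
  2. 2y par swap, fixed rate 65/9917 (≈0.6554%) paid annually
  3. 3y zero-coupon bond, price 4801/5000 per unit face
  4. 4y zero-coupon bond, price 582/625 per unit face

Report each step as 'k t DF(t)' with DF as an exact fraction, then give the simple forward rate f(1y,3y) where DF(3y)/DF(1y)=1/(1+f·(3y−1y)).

step 1 [1y] swap r/1=9/2491: DF=(1 − 9/2491·(0))/(1+9/2491) = 2491/2500 ≈ 0.996400
step 2 [2y] swap r/1=65/9917: DF=(1 − 65/9917·(0.996400))/(1+65/9917) = 987/1000 ≈ 0.987000
step 3 [3y] zero: DF = P = 4801/5000 ≈ 0.960200
step 4 [4y] zero: DF = P = 582/625 ≈ 0.931200

1 1 2491/2500
2 2 987/1000
3 3 4801/5000
4 4 582/625
f(1y,3y) = ((2491/2500)/(4801/5000) − 1)/(2) = 181/9602 ≈ 1.8850%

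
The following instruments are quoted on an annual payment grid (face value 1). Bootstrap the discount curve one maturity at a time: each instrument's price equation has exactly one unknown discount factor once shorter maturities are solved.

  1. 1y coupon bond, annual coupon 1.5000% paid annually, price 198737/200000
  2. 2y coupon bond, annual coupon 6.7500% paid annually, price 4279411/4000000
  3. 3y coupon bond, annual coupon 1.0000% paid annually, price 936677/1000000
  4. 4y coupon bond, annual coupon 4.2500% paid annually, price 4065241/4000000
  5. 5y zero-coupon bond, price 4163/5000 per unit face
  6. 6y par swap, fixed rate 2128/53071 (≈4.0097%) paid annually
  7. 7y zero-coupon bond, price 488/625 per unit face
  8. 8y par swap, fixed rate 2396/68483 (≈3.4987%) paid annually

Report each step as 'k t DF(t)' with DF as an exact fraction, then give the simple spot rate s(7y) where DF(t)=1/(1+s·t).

1 1 979/1000
2 2 9403/10000
3 3 2271/2500
4 4 2149/2500
5 5 4163/5000
6 6 492/625
7 7 488/625
8 8 1901/2500
s(7y) = (1/(488/625) − 1)/(7) = 137/3416 ≈ 4.0105%

step 1 [1y] bond c/1=3/200: DF=(198737/200000 − 3/200·(0))/(1+3/200) = 979/1000 ≈ 0.979000
step 2 [2y] bond c/1=27/400: DF=(4279411/4000000 − 27/400·(0.979000))/(1+27/400) = 9403/10000 ≈ 0.940300
step 3 [3y] bond c/1=1/100: DF=(936677/1000000 − 1/100·(0.979000+0.940300))/(1+1/100) = 2271/2500 ≈ 0.908400
step 4 [4y] bond c/1=17/400: DF=(4065241/4000000 − 17/400·(0.979000+0.940300+0.908400))/(1+17/400) = 2149/2500 ≈ 0.859600
step 5 [5y] zero: DF = P = 4163/5000 ≈ 0.832600
step 6 [6y] swap r/1=2128/53071: DF=(1 − 2128/53071·(0.979000+0.940300+0.908400+0.859600+0.832600))/(1+2128/53071) = 492/625 ≈ 0.787200
step 7 [7y] zero: DF = P = 488/625 ≈ 0.780800
step 8 [8y] swap r/1=2396/68483: DF=(1 − 2396/68483·(0.979000+0.940300+0.908400+0.859600+0.832600+0.787200+0.780800))/(1+2396/68483) = 1901/2500 ≈ 0.760400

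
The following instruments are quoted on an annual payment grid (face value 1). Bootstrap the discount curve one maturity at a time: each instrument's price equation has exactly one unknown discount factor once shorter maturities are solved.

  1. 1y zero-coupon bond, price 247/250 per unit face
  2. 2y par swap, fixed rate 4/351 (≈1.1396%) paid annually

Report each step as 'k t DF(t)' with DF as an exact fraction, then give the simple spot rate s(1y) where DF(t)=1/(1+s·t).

1 1 247/250
2 2 611/625
s(1y) = (1/(247/250) − 1)/(1) = 3/247 ≈ 1.2146%

step 1 [1y] zero: DF = P = 247/250 ≈ 0.988000
step 2 [2y] swap r/1=4/351: DF=(1 − 4/351·(0.988000))/(1+4/351) = 611/625 ≈ 0.977600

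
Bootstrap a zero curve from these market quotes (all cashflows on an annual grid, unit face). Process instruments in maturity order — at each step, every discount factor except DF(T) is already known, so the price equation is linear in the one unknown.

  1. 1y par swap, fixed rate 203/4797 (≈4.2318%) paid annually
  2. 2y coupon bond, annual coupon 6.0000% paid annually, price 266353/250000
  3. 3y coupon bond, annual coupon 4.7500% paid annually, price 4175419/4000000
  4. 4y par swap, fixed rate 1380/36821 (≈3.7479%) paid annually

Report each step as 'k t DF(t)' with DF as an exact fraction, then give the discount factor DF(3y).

step 1 [1y] swap r/1=203/4797: DF=(1 − 203/4797·(0))/(1+203/4797) = 4797/5000 ≈ 0.959400
step 2 [2y] bond c/1=3/50: DF=(266353/250000 − 3/50·(0.959400))/(1+3/50) = 2377/2500 ≈ 0.950800
step 3 [3y] bond c/1=19/400: DF=(4175419/4000000 − 19/400·(0.959400+0.950800))/(1+19/400) = 9099/10000 ≈ 0.909900
step 4 [4y] swap r/1=1380/36821: DF=(1 − 1380/36821·(0.959400+0.950800+0.909900))/(1+1380/36821) = 431/500 ≈ 0.862000

1 1 4797/5000
2 2 2377/2500
3 3 9099/10000
4 4 431/500
DF(3y) = 9099/10000 ≈ 0.909900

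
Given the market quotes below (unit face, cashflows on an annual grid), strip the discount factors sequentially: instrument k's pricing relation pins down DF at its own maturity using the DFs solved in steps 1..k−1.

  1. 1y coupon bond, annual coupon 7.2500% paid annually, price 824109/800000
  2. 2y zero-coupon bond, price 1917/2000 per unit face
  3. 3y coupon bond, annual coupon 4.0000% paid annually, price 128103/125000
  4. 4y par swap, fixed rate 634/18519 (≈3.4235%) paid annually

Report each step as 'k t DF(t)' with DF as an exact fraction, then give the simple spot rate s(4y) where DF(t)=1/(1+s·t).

1 1 1921/2000
2 2 1917/2000
3 3 2279/2500
4 4 2183/2500
s(4y) = (1/(2183/2500) − 1)/(4) = 317/8732 ≈ 3.6303%

step 1 [1y] bond c/1=29/400: DF=(824109/800000 − 29/400·(0))/(1+29/400) = 1921/2000 ≈ 0.960500
step 2 [2y] zero: DF = P = 1917/2000 ≈ 0.958500
step 3 [3y] bond c/1=1/25: DF=(128103/125000 − 1/25·(0.960500+0.958500))/(1+1/25) = 2279/2500 ≈ 0.911600
step 4 [4y] swap r/1=634/18519: DF=(1 − 634/18519·(0.960500+0.958500+0.911600))/(1+634/18519) = 2183/2500 ≈ 0.873200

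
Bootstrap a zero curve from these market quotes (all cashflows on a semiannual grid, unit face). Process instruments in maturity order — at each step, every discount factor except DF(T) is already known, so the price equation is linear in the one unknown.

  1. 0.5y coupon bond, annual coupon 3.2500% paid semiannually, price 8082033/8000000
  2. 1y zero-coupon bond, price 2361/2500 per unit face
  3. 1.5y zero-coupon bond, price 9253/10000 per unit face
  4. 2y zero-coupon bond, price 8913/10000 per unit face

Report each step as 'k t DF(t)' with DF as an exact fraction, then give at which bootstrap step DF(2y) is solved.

1 1/2 9941/10000
2 1 2361/2500
3 3/2 9253/10000
4 2 8913/10000
DF(2y) is solved at step 4

step 1 [0.5y] bond c/2=13/800: DF=(8082033/8000000 − 13/800·(0))/(1+13/800) = 9941/10000 ≈ 0.994100
step 2 [1y] zero: DF = P = 2361/2500 ≈ 0.944400
step 3 [1.5y] zero: DF = P = 9253/10000 ≈ 0.925300
step 4 [2y] zero: DF = P = 8913/10000 ≈ 0.891300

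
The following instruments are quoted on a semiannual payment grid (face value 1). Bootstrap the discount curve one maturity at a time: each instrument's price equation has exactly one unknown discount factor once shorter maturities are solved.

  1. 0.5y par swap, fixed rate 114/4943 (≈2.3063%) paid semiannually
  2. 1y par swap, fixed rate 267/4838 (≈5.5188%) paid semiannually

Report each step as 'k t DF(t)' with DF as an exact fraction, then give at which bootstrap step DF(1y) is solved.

1 1/2 4943/5000
2 1 4733/5000
DF(1y) is solved at step 2

step 1 [0.5y] swap r/2=57/4943: DF=(1 − 57/4943·(0))/(1+57/4943) = 4943/5000 ≈ 0.988600
step 2 [1y] swap r/2=267/9676: DF=(1 − 267/9676·(0.988600))/(1+267/9676) = 4733/5000 ≈ 0.946600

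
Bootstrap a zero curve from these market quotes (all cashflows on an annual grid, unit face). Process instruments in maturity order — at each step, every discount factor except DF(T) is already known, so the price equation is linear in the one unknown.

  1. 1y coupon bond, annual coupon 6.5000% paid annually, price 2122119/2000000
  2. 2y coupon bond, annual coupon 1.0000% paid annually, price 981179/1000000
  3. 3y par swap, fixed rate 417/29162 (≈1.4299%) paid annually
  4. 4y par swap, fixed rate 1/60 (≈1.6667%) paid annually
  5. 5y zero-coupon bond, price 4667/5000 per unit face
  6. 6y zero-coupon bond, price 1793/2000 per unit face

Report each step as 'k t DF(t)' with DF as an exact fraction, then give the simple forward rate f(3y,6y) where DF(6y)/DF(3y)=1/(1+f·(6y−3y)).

1 1 9963/10000
2 2 601/625
3 3 9583/10000
4 4 4679/5000
5 5 4667/5000
6 6 1793/2000
f(3y,6y) = ((9583/10000)/(1793/2000) − 1)/(3) = 206/8965 ≈ 2.2978%

step 1 [1y] bond c/1=13/200: DF=(2122119/2000000 − 13/200·(0))/(1+13/200) = 9963/10000 ≈ 0.996300
step 2 [2y] bond c/1=1/100: DF=(981179/1000000 − 1/100·(0.996300))/(1+1/100) = 601/625 ≈ 0.961600
step 3 [3y] swap r/1=417/29162: DF=(1 − 417/29162·(0.996300+0.961600))/(1+417/29162) = 9583/10000 ≈ 0.958300
step 4 [4y] swap r/1=1/60: DF=(1 − 1/60·(0.996300+0.961600+0.958300))/(1+1/60) = 4679/5000 ≈ 0.935800
step 5 [5y] zero: DF = P = 4667/5000 ≈ 0.933400
step 6 [6y] zero: DF = P = 1793/2000 ≈ 0.896500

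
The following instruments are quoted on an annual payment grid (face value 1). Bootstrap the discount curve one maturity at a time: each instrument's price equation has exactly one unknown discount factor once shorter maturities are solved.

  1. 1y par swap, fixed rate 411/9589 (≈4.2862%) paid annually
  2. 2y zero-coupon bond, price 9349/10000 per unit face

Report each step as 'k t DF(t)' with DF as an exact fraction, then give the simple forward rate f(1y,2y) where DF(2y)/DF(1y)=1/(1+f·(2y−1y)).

step 1 [1y] swap r/1=411/9589: DF=(1 − 411/9589·(0))/(1+411/9589) = 9589/10000 ≈ 0.958900
step 2 [2y] zero: DF = P = 9349/10000 ≈ 0.934900

1 1 9589/10000
2 2 9349/10000
f(1y,2y) = ((9589/10000)/(9349/10000) − 1)/(1) = 240/9349 ≈ 2.5671%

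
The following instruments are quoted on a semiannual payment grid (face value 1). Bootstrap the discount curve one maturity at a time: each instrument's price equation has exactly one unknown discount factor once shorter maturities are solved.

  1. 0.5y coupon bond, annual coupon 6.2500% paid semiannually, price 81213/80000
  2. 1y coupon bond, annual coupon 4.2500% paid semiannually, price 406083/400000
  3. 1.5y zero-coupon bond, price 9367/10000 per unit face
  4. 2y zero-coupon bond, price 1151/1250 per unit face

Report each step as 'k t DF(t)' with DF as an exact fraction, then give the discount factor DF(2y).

step 1 [0.5y] bond c/2=1/32: DF=(81213/80000 − 1/32·(0))/(1+1/32) = 2461/2500 ≈ 0.984400
step 2 [1y] bond c/2=17/800: DF=(406083/400000 − 17/800·(0.984400))/(1+17/800) = 1217/1250 ≈ 0.973600
step 3 [1.5y] zero: DF = P = 9367/10000 ≈ 0.936700
step 4 [2y] zero: DF = P = 1151/1250 ≈ 0.920800

1 1/2 2461/2500
2 1 1217/1250
3 3/2 9367/10000
4 2 1151/1250
DF(2y) = 1151/1250 ≈ 0.920800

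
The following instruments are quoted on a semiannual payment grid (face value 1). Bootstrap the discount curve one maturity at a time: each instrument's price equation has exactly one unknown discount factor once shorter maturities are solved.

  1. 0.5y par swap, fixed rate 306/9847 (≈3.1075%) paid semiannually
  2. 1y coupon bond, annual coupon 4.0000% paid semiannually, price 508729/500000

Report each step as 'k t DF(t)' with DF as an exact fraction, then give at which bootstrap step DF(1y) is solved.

step 1 [0.5y] swap r/2=153/9847: DF=(1 − 153/9847·(0))/(1+153/9847) = 9847/10000 ≈ 0.984700
step 2 [1y] bond c/2=1/50: DF=(508729/500000 − 1/50·(0.984700))/(1+1/50) = 4891/5000 ≈ 0.978200

1 1/2 9847/10000
2 1 4891/5000
DF(1y) is solved at step 2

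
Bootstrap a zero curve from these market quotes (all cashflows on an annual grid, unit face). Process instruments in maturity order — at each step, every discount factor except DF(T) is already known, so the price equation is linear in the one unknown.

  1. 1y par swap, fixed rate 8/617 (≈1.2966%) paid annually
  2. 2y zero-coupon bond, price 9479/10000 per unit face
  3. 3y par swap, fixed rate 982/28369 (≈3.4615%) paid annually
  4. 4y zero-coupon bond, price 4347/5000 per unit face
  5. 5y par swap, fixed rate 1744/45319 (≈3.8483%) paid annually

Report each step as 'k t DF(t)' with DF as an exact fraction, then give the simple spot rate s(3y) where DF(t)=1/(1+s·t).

step 1 [1y] swap r/1=8/617: DF=(1 − 8/617·(0))/(1+8/617) = 617/625 ≈ 0.987200
step 2 [2y] zero: DF = P = 9479/10000 ≈ 0.947900
step 3 [3y] swap r/1=982/28369: DF=(1 − 982/28369·(0.987200+0.947900))/(1+982/28369) = 4509/5000 ≈ 0.901800
step 4 [4y] zero: DF = P = 4347/5000 ≈ 0.869400
step 5 [5y] swap r/1=1744/45319: DF=(1 − 1744/45319·(0.987200+0.947900+0.901800+0.869400))/(1+1744/45319) = 516/625 ≈ 0.825600

1 1 617/625
2 2 9479/10000
3 3 4509/5000
4 4 4347/5000
5 5 516/625
s(3y) = (1/(4509/5000) − 1)/(3) = 491/13527 ≈ 3.6298%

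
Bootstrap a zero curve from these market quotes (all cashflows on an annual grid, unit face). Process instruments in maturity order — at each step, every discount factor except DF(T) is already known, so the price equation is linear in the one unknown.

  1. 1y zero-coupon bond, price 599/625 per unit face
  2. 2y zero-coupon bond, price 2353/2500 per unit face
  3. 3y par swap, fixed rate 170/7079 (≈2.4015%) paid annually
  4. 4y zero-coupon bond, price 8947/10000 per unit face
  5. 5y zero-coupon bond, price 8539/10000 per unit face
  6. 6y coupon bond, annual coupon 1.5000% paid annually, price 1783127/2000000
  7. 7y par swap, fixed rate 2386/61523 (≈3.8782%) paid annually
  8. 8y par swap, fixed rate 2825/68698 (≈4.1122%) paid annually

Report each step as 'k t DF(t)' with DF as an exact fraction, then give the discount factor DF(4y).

step 1 [1y] zero: DF = P = 599/625 ≈ 0.958400
step 2 [2y] zero: DF = P = 2353/2500 ≈ 0.941200
step 3 [3y] swap r/1=170/7079: DF=(1 − 170/7079·(0.958400+0.941200))/(1+170/7079) = 233/250 ≈ 0.932000
step 4 [4y] zero: DF = P = 8947/10000 ≈ 0.894700
step 5 [5y] zero: DF = P = 8539/10000 ≈ 0.853900
step 6 [6y] bond c/1=3/200: DF=(1783127/2000000 − 3/200·(0.958400+0.941200+0.932000+0.894700+0.853900))/(1+3/200) = 8107/10000 ≈ 0.810700
step 7 [7y] swap r/1=2386/61523: DF=(1 − 2386/61523·(0.958400+0.941200+0.932000+0.894700+0.853900+0.810700))/(1+2386/61523) = 3807/5000 ≈ 0.761400
step 8 [8y] swap r/1=2825/68698: DF=(1 − 2825/68698·(0.958400+0.941200+0.932000+0.894700+0.853900+0.810700+0.761400))/(1+2825/68698) = 287/400 ≈ 0.717500

1 1 599/625
2 2 2353/2500
3 3 233/250
4 4 8947/10000
5 5 8539/10000
6 6 8107/10000
7 7 3807/5000
8 8 287/400
DF(4y) = 8947/10000 ≈ 0.894700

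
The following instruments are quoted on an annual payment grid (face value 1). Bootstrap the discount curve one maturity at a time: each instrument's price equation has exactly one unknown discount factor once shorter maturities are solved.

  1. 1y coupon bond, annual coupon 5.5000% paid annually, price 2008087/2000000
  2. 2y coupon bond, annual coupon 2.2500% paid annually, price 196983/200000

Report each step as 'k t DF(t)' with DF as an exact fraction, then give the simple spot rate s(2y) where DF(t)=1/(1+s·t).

step 1 [1y] bond c/1=11/200: DF=(2008087/2000000 − 11/200·(0))/(1+11/200) = 9517/10000 ≈ 0.951700
step 2 [2y] bond c/1=9/400: DF=(196983/200000 − 9/400·(0.951700))/(1+9/400) = 9423/10000 ≈ 0.942300

1 1 9517/10000
2 2 9423/10000
s(2y) = (1/(9423/10000) − 1)/(2) = 577/18846 ≈ 3.0617%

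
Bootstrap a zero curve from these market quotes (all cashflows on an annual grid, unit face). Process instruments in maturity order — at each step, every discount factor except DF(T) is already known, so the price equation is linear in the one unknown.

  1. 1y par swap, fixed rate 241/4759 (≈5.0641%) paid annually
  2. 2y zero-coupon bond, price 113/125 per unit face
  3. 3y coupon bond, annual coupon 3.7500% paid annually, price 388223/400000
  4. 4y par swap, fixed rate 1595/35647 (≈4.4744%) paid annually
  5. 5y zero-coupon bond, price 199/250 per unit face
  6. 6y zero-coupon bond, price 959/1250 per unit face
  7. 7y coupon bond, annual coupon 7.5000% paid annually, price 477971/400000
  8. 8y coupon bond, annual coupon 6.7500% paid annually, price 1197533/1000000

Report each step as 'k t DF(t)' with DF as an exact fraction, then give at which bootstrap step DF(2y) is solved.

step 1 [1y] swap r/1=241/4759: DF=(1 − 241/4759·(0))/(1+241/4759) = 4759/5000 ≈ 0.951800
step 2 [2y] zero: DF = P = 113/125 ≈ 0.904000
step 3 [3y] bond c/1=3/80: DF=(388223/400000 − 3/80·(0.951800+0.904000))/(1+3/80) = 2171/2500 ≈ 0.868400
step 4 [4y] swap r/1=1595/35647: DF=(1 − 1595/35647·(0.951800+0.904000+0.868400))/(1+1595/35647) = 1681/2000 ≈ 0.840500
step 5 [5y] zero: DF = P = 199/250 ≈ 0.796000
step 6 [6y] zero: DF = P = 959/1250 ≈ 0.767200
step 7 [7y] bond c/1=3/40: DF=(477971/400000 − 3/40·(0.951800+0.904000+0.868400+0.840500+0.796000+0.767200))/(1+3/40) = 3769/5000 ≈ 0.753800
step 8 [8y] bond c/1=27/400: DF=(1197533/1000000 − 27/400·(0.951800+0.904000+0.868400+0.840500+0.796000+0.767200+0.753800))/(1+27/400) = 7499/10000 ≈ 0.749900

1 1 4759/5000
2 2 113/125
3 3 2171/2500
4 4 1681/2000
5 5 199/250
6 6 959/1250
7 7 3769/5000
8 8 7499/10000
DF(2y) is solved at step 2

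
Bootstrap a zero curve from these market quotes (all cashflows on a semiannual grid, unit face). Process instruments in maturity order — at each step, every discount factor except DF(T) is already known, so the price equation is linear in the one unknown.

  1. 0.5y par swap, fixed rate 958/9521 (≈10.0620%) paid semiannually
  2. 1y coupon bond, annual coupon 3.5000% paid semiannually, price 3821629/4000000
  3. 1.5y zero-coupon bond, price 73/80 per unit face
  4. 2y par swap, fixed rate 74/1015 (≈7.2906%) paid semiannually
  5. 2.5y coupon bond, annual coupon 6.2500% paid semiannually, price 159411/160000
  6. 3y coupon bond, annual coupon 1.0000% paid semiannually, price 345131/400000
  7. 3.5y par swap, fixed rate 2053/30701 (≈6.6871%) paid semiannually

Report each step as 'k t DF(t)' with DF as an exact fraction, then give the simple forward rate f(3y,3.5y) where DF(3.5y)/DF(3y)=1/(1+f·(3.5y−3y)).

1 1/2 9521/10000
2 1 4613/5000
3 3/2 73/80
4 2 2167/2500
5 5/2 4277/5000
6 3 8361/10000
7 7/2 7947/10000
f(3y,3.5y) = ((8361/10000)/(7947/10000) − 1)/(1/2) = 92/883 ≈ 10.4190%

step 1 [0.5y] swap r/2=479/9521: DF=(1 − 479/9521·(0))/(1+479/9521) = 9521/10000 ≈ 0.952100
step 2 [1y] bond c/2=7/400: DF=(3821629/4000000 − 7/400·(0.952100))/(1+7/400) = 4613/5000 ≈ 0.922600
step 3 [1.5y] zero: DF = P = 73/80 ≈ 0.912500
step 4 [2y] swap r/2=37/1015: DF=(1 − 37/1015·(0.952100+0.922600+0.912500))/(1+37/1015) = 2167/2500 ≈ 0.866800
step 5 [2.5y] bond c/2=1/32: DF=(159411/160000 − 1/32·(0.952100+0.922600+0.912500+0.866800))/(1+1/32) = 4277/5000 ≈ 0.855400
step 6 [3y] bond c/2=1/200: DF=(345131/400000 − 1/200·(0.952100+0.922600+0.912500+0.866800+0.855400))/(1+1/200) = 8361/10000 ≈ 0.836100
step 7 [3.5y] swap r/2=2053/61402: DF=(1 − 2053/61402·(0.952100+0.922600+0.912500+0.866800+0.855400+0.836100))/(1+2053/61402) = 7947/10000 ≈ 0.794700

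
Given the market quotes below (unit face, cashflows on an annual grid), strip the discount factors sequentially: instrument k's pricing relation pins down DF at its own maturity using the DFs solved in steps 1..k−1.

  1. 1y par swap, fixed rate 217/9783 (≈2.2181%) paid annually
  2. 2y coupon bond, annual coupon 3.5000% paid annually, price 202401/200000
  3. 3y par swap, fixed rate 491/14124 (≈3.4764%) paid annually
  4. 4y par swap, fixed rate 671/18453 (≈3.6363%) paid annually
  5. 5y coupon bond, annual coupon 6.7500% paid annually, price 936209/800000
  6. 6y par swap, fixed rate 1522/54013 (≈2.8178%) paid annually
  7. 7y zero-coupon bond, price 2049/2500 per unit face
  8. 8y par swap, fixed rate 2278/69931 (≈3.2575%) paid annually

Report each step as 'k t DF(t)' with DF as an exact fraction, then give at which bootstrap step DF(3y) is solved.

1 1 9783/10000
2 2 9447/10000
3 3 4509/5000
4 4 4329/5000
5 5 8629/10000
6 6 4239/5000
7 7 2049/2500
8 8 3861/5000
DF(3y) is solved at step 3

step 1 [1y] swap r/1=217/9783: DF=(1 − 217/9783·(0))/(1+217/9783) = 9783/10000 ≈ 0.978300
step 2 [2y] bond c/1=7/200: DF=(202401/200000 − 7/200·(0.978300))/(1+7/200) = 9447/10000 ≈ 0.944700
step 3 [3y] swap r/1=491/14124: DF=(1 − 491/14124·(0.978300+0.944700))/(1+491/14124) = 4509/5000 ≈ 0.901800
step 4 [4y] swap r/1=671/18453: DF=(1 − 671/18453·(0.978300+0.944700+0.901800))/(1+671/18453) = 4329/5000 ≈ 0.865800
step 5 [5y] bond c/1=27/400: DF=(936209/800000 − 27/400·(0.978300+0.944700+0.901800+0.865800))/(1+27/400) = 8629/10000 ≈ 0.862900
step 6 [6y] swap r/1=1522/54013: DF=(1 − 1522/54013·(0.978300+0.944700+0.901800+0.865800+0.862900))/(1+1522/54013) = 4239/5000 ≈ 0.847800
step 7 [7y] zero: DF = P = 2049/2500 ≈ 0.819600
step 8 [8y] swap r/1=2278/69931: DF=(1 − 2278/69931·(0.978300+0.944700+0.901800+0.865800+0.862900+0.847800+0.819600))/(1+2278/69931) = 3861/5000 ≈ 0.772200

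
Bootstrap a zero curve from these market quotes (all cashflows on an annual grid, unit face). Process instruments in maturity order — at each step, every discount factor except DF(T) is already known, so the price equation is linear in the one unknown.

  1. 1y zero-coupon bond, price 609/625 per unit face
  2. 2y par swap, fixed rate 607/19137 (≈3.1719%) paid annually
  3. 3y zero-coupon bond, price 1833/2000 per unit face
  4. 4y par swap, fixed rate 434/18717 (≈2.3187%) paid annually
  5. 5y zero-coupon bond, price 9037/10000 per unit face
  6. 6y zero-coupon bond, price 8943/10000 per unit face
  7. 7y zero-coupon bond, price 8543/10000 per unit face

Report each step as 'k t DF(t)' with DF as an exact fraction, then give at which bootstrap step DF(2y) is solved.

step 1 [1y] zero: DF = P = 609/625 ≈ 0.974400
step 2 [2y] swap r/1=607/19137: DF=(1 − 607/19137·(0.974400))/(1+607/19137) = 9393/10000 ≈ 0.939300
step 3 [3y] zero: DF = P = 1833/2000 ≈ 0.916500
step 4 [4y] swap r/1=434/18717: DF=(1 − 434/18717·(0.974400+0.939300+0.916500))/(1+434/18717) = 2283/2500 ≈ 0.913200
step 5 [5y] zero: DF = P = 9037/10000 ≈ 0.903700
step 6 [6y] zero: DF = P = 8943/10000 ≈ 0.894300
step 7 [7y] zero: DF = P = 8543/10000 ≈ 0.854300

1 1 609/625
2 2 9393/10000
3 3 1833/2000
4 4 2283/2500
5 5 9037/10000
6 6 8943/10000
7 7 8543/10000
DF(2y) is solved at step 2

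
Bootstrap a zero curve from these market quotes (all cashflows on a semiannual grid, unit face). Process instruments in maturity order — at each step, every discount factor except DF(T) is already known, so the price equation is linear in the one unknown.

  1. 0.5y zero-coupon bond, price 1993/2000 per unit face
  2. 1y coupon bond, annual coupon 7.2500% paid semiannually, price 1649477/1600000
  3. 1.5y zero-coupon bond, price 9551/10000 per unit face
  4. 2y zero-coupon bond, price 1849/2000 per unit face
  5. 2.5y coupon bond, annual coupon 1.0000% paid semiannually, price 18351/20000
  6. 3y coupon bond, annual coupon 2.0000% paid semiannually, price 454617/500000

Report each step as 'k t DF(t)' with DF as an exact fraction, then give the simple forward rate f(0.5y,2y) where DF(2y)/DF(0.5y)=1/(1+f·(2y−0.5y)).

1 1/2 1993/2000
2 1 24/25
3 3/2 9551/10000
4 2 1849/2000
5 5/2 8939/10000
6 3 4267/5000
f(0.5y,2y) = ((1993/2000)/(1849/2000) − 1)/(3/2) = 96/1849 ≈ 5.1920%

step 1 [0.5y] zero: DF = P = 1993/2000 ≈ 0.996500
step 2 [1y] bond c/2=29/800: DF=(1649477/1600000 − 29/800·(0.996500))/(1+29/800) = 24/25 ≈ 0.960000
step 3 [1.5y] zero: DF = P = 9551/10000 ≈ 0.955100
step 4 [2y] zero: DF = P = 1849/2000 ≈ 0.924500
step 5 [2.5y] bond c/2=1/200: DF=(18351/20000 − 1/200·(0.996500+0.960000+0.955100+0.924500))/(1+1/200) = 8939/10000 ≈ 0.893900
step 6 [3y] bond c/2=1/100: DF=(454617/500000 − 1/100·(0.996500+0.960000+0.955100+0.924500+0.893900))/(1+1/100) = 4267/5000 ≈ 0.853400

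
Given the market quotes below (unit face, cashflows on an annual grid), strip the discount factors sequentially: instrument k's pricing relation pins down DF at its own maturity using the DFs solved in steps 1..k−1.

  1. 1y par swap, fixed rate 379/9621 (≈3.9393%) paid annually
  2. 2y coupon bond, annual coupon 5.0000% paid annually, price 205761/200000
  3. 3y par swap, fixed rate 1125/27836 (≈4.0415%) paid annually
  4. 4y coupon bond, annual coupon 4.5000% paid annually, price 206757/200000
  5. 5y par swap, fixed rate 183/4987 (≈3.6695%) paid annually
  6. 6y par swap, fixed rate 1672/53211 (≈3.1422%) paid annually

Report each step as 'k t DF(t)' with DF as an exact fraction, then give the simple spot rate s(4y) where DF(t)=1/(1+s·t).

1 1 9621/10000
2 2 467/500
3 3 71/80
4 4 4347/5000
5 5 8353/10000
6 6 1041/1250
s(4y) = (1/(4347/5000) − 1)/(4) = 653/17388 ≈ 3.7555%

step 1 [1y] swap r/1=379/9621: DF=(1 − 379/9621·(0))/(1+379/9621) = 9621/10000 ≈ 0.962100
step 2 [2y] bond c/1=1/20: DF=(205761/200000 − 1/20·(0.962100))/(1+1/20) = 467/500 ≈ 0.934000
step 3 [3y] swap r/1=1125/27836: DF=(1 − 1125/27836·(0.962100+0.934000))/(1+1125/27836) = 71/80 ≈ 0.887500
step 4 [4y] bond c/1=9/200: DF=(206757/200000 − 9/200·(0.962100+0.934000+0.887500))/(1+9/200) = 4347/5000 ≈ 0.869400
step 5 [5y] swap r/1=183/4987: DF=(1 − 183/4987·(0.962100+0.934000+0.887500+0.869400))/(1+183/4987) = 8353/10000 ≈ 0.835300
step 6 [6y] swap r/1=1672/53211: DF=(1 − 1672/53211·(0.962100+0.934000+0.887500+0.869400+0.835300))/(1+1672/53211) = 1041/1250 ≈ 0.832800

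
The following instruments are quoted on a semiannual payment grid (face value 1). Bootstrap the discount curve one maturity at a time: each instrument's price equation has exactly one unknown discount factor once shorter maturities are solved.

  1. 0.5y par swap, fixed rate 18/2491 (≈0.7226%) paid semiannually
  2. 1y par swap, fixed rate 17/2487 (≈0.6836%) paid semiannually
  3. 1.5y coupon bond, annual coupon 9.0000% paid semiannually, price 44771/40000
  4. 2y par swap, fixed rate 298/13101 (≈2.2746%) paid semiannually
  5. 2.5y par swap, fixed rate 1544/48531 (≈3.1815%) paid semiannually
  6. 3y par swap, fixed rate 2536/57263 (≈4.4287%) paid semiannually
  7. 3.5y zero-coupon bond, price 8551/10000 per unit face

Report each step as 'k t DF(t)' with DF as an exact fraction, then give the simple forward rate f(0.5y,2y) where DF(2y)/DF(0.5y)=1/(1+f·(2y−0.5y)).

step 1 [0.5y] swap r/2=9/2491: DF=(1 − 9/2491·(0))/(1+9/2491) = 2491/2500 ≈ 0.996400
step 2 [1y] swap r/2=17/4974: DF=(1 − 17/4974·(0.996400))/(1+17/4974) = 2483/2500 ≈ 0.993200
step 3 [1.5y] bond c/2=9/200: DF=(44771/40000 − 9/200·(0.996400+0.993200))/(1+9/200) = 4927/5000 ≈ 0.985400
step 4 [2y] swap r/2=149/13101: DF=(1 − 149/13101·(0.996400+0.993200+0.985400))/(1+149/13101) = 9553/10000 ≈ 0.955300
step 5 [2.5y] swap r/2=772/48531: DF=(1 − 772/48531·(0.996400+0.993200+0.985400+0.955300))/(1+772/48531) = 2307/2500 ≈ 0.922800
step 6 [3y] swap r/2=1268/57263: DF=(1 − 1268/57263·(0.996400+0.993200+0.985400+0.955300+0.922800))/(1+1268/57263) = 2183/2500 ≈ 0.873200
step 7 [3.5y] zero: DF = P = 8551/10000 ≈ 0.855100

1 1/2 2491/2500
2 1 2483/2500
3 3/2 4927/5000
4 2 9553/10000
5 5/2 2307/2500
6 3 2183/2500
7 7/2 8551/10000
f(0.5y,2y) = ((2491/2500)/(9553/10000) − 1)/(3/2) = 274/9553 ≈ 2.8682%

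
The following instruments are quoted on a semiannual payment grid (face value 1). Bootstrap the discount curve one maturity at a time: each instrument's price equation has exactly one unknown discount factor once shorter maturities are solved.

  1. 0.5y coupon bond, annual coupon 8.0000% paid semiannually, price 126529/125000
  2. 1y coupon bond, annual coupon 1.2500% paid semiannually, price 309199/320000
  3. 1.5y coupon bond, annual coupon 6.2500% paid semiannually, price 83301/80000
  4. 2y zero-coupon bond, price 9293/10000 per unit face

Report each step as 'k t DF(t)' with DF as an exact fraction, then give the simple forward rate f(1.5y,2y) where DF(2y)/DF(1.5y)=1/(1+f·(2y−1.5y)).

step 1 [0.5y] bond c/2=1/25: DF=(126529/125000 − 1/25·(0))/(1+1/25) = 9733/10000 ≈ 0.973300
step 2 [1y] bond c/2=1/160: DF=(309199/320000 − 1/160·(0.973300))/(1+1/160) = 4771/5000 ≈ 0.954200
step 3 [1.5y] bond c/2=1/32: DF=(83301/80000 − 1/32·(0.973300+0.954200))/(1+1/32) = 9513/10000 ≈ 0.951300
step 4 [2y] zero: DF = P = 9293/10000 ≈ 0.929300

1 1/2 9733/10000
2 1 4771/5000
3 3/2 9513/10000
4 2 9293/10000
f(1.5y,2y) = ((9513/10000)/(9293/10000) − 1)/(1/2) = 440/9293 ≈ 4.7347%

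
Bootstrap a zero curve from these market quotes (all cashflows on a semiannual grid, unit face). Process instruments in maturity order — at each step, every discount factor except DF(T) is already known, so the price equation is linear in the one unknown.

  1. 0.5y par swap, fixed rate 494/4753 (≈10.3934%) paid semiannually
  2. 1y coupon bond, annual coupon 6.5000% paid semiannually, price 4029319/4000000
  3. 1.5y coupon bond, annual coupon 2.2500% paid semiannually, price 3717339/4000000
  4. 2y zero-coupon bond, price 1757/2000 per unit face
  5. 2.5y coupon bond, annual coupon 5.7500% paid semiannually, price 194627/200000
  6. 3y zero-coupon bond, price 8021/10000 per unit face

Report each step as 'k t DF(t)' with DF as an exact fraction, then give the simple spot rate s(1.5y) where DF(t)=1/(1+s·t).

1 1/2 4753/5000
2 1 9457/10000
3 3/2 8979/10000
4 2 1757/2000
5 5/2 8433/10000
6 3 8021/10000
s(1.5y) = (1/(8979/10000) − 1)/(3/2) = 2042/26937 ≈ 7.5807%

step 1 [0.5y] swap r/2=247/4753: DF=(1 − 247/4753·(0))/(1+247/4753) = 4753/5000 ≈ 0.950600
step 2 [1y] bond c/2=13/400: DF=(4029319/4000000 − 13/400·(0.950600))/(1+13/400) = 9457/10000 ≈ 0.945700
step 3 [1.5y] bond c/2=9/800: DF=(3717339/4000000 − 9/800·(0.950600+0.945700))/(1+9/800) = 8979/10000 ≈ 0.897900
step 4 [2y] zero: DF = P = 1757/2000 ≈ 0.878500
step 5 [2.5y] bond c/2=23/800: DF=(194627/200000 − 23/800·(0.950600+0.945700+0.897900+0.878500))/(1+23/800) = 8433/10000 ≈ 0.843300
step 6 [3y] zero: DF = P = 8021/10000 ≈ 0.802100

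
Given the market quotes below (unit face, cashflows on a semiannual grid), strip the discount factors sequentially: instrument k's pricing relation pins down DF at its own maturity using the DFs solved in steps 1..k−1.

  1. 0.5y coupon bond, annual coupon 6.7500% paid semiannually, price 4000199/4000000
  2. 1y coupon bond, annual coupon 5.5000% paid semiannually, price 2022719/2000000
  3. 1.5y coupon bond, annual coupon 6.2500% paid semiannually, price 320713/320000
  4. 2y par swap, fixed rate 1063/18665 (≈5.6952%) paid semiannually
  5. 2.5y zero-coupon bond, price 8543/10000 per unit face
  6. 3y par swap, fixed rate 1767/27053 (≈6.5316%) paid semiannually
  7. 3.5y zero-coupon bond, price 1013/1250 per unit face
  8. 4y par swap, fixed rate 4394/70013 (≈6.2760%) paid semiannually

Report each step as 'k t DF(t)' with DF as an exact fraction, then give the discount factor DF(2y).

1 1/2 4837/5000
2 1 599/625
3 3/2 1827/2000
4 2 8937/10000
5 5/2 8543/10000
6 3 8233/10000
7 7/2 1013/1250
8 4 7803/10000
DF(2y) = 8937/10000 ≈ 0.893700

step 1 [0.5y] bond c/2=27/800: DF=(4000199/4000000 − 27/800·(0))/(1+27/800) = 4837/5000 ≈ 0.967400
step 2 [1y] bond c/2=11/400: DF=(2022719/2000000 − 11/400·(0.967400))/(1+11/400) = 599/625 ≈ 0.958400
step 3 [1.5y] bond c/2=1/32: DF=(320713/320000 − 1/32·(0.967400+0.958400))/(1+1/32) = 1827/2000 ≈ 0.913500
step 4 [2y] swap r/2=1063/37330: DF=(1 − 1063/37330·(0.967400+0.958400+0.913500))/(1+1063/37330) = 8937/10000 ≈ 0.893700
step 5 [2.5y] zero: DF = P = 8543/10000 ≈ 0.854300
step 6 [3y] swap r/2=1767/54106: DF=(1 − 1767/54106·(0.967400+0.958400+0.913500+0.893700+0.854300))/(1+1767/54106) = 8233/10000 ≈ 0.823300
step 7 [3.5y] zero: DF = P = 1013/1250 ≈ 0.810400
step 8 [4y] swap r/2=2197/70013: DF=(1 − 2197/70013·(0.967400+0.958400+0.913500+0.893700+0.854300+0.823300+0.810400))/(1+2197/70013) = 7803/10000 ≈ 0.780300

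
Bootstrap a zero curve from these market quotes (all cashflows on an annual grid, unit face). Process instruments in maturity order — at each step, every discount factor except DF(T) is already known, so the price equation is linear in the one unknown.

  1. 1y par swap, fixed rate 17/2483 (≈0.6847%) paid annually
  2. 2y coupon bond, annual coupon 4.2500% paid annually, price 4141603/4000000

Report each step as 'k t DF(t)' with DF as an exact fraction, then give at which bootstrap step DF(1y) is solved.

step 1 [1y] swap r/1=17/2483: DF=(1 − 17/2483·(0))/(1+17/2483) = 2483/2500 ≈ 0.993200
step 2 [2y] bond c/1=17/400: DF=(4141603/4000000 − 17/400·(0.993200))/(1+17/400) = 9527/10000 ≈ 0.952700

1 1 2483/2500
2 2 9527/10000
DF(1y) is solved at step 1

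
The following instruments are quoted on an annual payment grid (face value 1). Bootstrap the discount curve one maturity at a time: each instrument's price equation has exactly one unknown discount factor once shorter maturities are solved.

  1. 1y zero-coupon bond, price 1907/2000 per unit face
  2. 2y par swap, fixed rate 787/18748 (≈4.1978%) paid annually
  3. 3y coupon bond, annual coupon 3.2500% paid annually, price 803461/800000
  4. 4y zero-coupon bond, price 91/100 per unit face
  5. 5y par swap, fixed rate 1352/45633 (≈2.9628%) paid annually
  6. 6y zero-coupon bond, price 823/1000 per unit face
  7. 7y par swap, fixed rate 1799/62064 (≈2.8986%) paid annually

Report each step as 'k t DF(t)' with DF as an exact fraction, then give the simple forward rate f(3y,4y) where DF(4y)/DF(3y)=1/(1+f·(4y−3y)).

1 1 1907/2000
2 2 9213/10000
3 3 9137/10000
4 4 91/100
5 5 1081/1250
6 6 823/1000
7 7 8201/10000
f(3y,4y) = ((9137/10000)/(91/100) − 1)/(1) = 37/9100 ≈ 0.4066%

step 1 [1y] zero: DF = P = 1907/2000 ≈ 0.953500
step 2 [2y] swap r/1=787/18748: DF=(1 − 787/18748·(0.953500))/(1+787/18748) = 9213/10000 ≈ 0.921300
step 3 [3y] bond c/1=13/400: DF=(803461/800000 − 13/400·(0.953500+0.921300))/(1+13/400) = 9137/10000 ≈ 0.913700
step 4 [4y] zero: DF = P = 91/100 ≈ 0.910000
step 5 [5y] swap r/1=1352/45633: DF=(1 − 1352/45633·(0.953500+0.921300+0.913700+0.910000))/(1+1352/45633) = 1081/1250 ≈ 0.864800
step 6 [6y] zero: DF = P = 823/1000 ≈ 0.823000
step 7 [7y] swap r/1=1799/62064: DF=(1 − 1799/62064·(0.953500+0.921300+0.913700+0.910000+0.864800+0.823000))/(1+1799/62064) = 8201/10000 ≈ 0.820100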